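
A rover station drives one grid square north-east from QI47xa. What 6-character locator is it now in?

Longitude subsquare x = 23; +1 → 24, wraps to 0 = a, carry into square.
Longitude square 4; +1 → 5.
Latitude subsquare a = 0; +1 → 1 = b.

QI57ab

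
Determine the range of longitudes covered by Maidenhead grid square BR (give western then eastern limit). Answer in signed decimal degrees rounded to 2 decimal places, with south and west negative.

Field B=1, R=17: +1·20° lon, +17·10° lat → SW at lon -160°, lat 80°.
Cell spans 20° lon × 10° lat.
west -160.00, east -140.00.

-160.00, -140.00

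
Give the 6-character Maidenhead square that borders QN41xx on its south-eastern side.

Longitude subsquare x = 23; +1 → 24, wraps to 0 = a, carry into square.
Longitude square 4; +1 → 5.
Latitude subsquare x = 23; −1 → 22 = w.

QN51aw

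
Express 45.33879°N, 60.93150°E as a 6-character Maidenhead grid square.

MN05li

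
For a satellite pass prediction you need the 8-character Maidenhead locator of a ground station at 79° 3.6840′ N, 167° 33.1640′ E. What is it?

RQ39sb64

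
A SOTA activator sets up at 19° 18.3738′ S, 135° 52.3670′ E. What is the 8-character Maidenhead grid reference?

PH70wq46

Offset from 180°W / 90°S: lon 315.87278°, lat 70.69377°.
Field: lon ⌊315.87278/20⌋ = 15 → P; lat ⌊70.69377/10⌋ = 7 → H.
Square: lon ⌊15.87278/2⌋ = 7; lat ⌊0.69377/1⌋ = 0.
Subsquare: lon ⌊1.87278/0.0833333⌋ = 22 → w; lat ⌊0.69377/0.0416667⌋ = 16 → q.
Extended square: lon ⌊0.03945/0.00833333⌋ = 4; lat ⌊0.02710/0.00416667⌋ = 6.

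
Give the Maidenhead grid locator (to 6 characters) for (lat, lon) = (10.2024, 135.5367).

PK70se

Shift to the Maidenhead origin (180°W, 90°S): lon 315.5367, lat 100.2024.
Field: lon ⌊315.5367/20⌋ = 15 → P; lat ⌊100.2024/10⌋ = 10 → K.
Square: lon ⌊15.5367/2⌋ = 7; lat ⌊0.2024/1⌋ = 0.
Subsquare: lon ⌊1.5367/0.0833333⌋ = 18 → s; lat ⌊0.2024/0.0416667⌋ = 4 → e.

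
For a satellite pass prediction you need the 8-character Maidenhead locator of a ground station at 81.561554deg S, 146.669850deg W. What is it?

BA68pk95

Add 180° to longitude and 90° to latitude: 33.33015, 8.43845.
Field: 33.33015/20 → 1 → B, 8.43845/10 → 0 → A; chars BA.
Square: 13.33015/2 → 6, 8.43845/1 → 8; chars 68.
Subsquare: 1.33015/0.0833333 → 15 → p, 0.43845/0.0416667 → 10 → k; chars pk.
Extended square: 0.08015/0.00833333 → 9, 0.02178/0.00416667 → 5; chars 95.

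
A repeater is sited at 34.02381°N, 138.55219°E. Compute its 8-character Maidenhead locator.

PM94ga65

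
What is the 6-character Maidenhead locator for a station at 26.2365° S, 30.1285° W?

Offset from 180°W / 90°S: lon 149.8715°, lat 63.7635°.
Field: lon ⌊149.8715/20⌋ = 7 → H; lat ⌊63.7635/10⌋ = 6 → G.
Square: lon ⌊9.8715/2⌋ = 4; lat ⌊3.7635/1⌋ = 3.
Subsquare: lon ⌊1.8715/0.0833333⌋ = 22 → w; lat ⌊0.7635/0.0416667⌋ = 18 → s.

HG43ws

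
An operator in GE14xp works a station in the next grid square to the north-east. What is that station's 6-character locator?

GE24aq

Longitude subsquare x = 23; +1 → 24, wraps to 0 = a, carry into square.
Longitude square 1; +1 → 2.
Latitude subsquare p = 15; +1 → 16 = q.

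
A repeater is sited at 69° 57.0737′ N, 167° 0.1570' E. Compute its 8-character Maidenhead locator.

Offset from 180°W / 90°S: lon 347.00262°, lat 159.95123°.
Field (20°×10°, letters A–R): 347.00262/20 → 17 → R, 159.95123/10 → 15 → P; chars RP.
Square (2°×1°, digits 0–9): 7.00262/2 → 3, 9.95123/1 → 9; chars 39.
Subsquare (5′×2.5′, letters a–x): 1.00262/0.0833333 → 12 → m, 0.95123/0.0416667 → 22 → w; chars mw.
Extended square (30″×15″, digits 0–9): 0.00262/0.00833333 → 0, 0.03456/0.00416667 → 8; chars 08.

RP39mw08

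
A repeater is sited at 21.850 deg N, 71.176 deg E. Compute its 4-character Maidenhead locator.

ML51

Offset from 180°W / 90°S: lon 251.18°, lat 111.85°.
Field: 251.18/20 → 12 → M, 111.85/10 → 11 → L; chars ML.
Square: 11.18/2 → 5, 1.85/1 → 1; chars 51.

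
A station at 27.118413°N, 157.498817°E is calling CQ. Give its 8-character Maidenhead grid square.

QL87rc98

Offset from 180°W / 90°S: lon 337.49882°, lat 117.11841°.
Field (20°×10°, letters A–R): lon ⌊337.49882/20⌋ = 16 → Q; lat ⌊117.11841/10⌋ = 11 → L.
Square (2°×1°, digits 0–9): lon ⌊17.49882/2⌋ = 8; lat ⌊7.11841/1⌋ = 7.
Subsquare (5′×2.5′, letters a–x): lon ⌊1.49882/0.0833333⌋ = 17 → r; lat ⌊0.11841/0.0416667⌋ = 2 → c.
Extended square (30″×15″, digits 0–9): lon ⌊0.08215/0.00833333⌋ = 9; lat ⌊0.03508/0.00416667⌋ = 8.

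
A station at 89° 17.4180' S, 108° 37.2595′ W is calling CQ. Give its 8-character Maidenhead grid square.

DA50qr50

Shift to the Maidenhead origin (180°W, 90°S): lon 71.37901, lat 0.70970.
Field: 71.37901/20 → 3 → D, 0.70970/10 → 0 → A; chars DA.
Square: 11.37901/2 → 5, 0.70970/1 → 0; chars 50.
Subsquare: 1.37901/0.0833333 → 16 → q, 0.70970/0.0416667 → 17 → r; chars qr.
Extended square: 0.04567/0.00833333 → 5, 0.00137/0.00416667 → 0; chars 50.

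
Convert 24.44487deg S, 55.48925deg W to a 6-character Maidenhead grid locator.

Shift to the Maidenhead origin (180°W, 90°S): lon 124.5108, lat 65.5551.
Field (20°×10°, letters A–R): 124.5108/20 → 6 → G, 65.5551/10 → 6 → G; chars GG.
Square (2°×1°, digits 0–9): 4.5108/2 → 2, 5.5551/1 → 5; chars 25.
Subsquare (5′×2.5′, letters a–x): 0.5108/0.0833333 → 6 → g, 0.5551/0.0416667 → 13 → n; chars gn.

GG25gn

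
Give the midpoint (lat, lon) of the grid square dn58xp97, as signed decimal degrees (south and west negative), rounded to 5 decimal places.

48.65625, -108.00417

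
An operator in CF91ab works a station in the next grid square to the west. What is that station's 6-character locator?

Longitude subsquare a = 0; −1 → -1, wraps to 23 = x, carry into square.
Longitude square 9; −1 → 8.
The latitude characters are unchanged.

CF81xb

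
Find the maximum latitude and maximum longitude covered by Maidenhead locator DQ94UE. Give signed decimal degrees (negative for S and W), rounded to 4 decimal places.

Field D=3, Q=16: +3·20° lon, +16·10° lat → SW at lon -120°, lat 70°.
Square 9, 4: +9·2° lon, +4·1° lat → SW at lon -102°, lat 74°.
Subsquare u=20, e=4: +20·0.0833333° lon, +4·0.0416667° lat → SW at lon -100.333°, lat 74.1667°.
Cell spans 0.0833333° lon × 0.0416667° lat. NE corner is SW corner plus one full cell.
latitude 74.2083, longitude -100.2500.

74.2083, -100.2500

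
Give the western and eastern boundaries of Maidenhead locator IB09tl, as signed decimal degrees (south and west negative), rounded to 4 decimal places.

-18.4167, -18.3333

Field I=8, B=1: +8·20° lon, +1·10° lat → SW at lon -20°, lat -80°.
Square 0, 9: +0·2° lon, +9·1° lat → SW at lon -20°, lat -71°.
Subsquare t=19, l=11: +19·0.0833333° lon, +11·0.0416667° lat → SW at lon -18.4167°, lat -70.5417°.
Cell spans 0.0833333° lon × 0.0416667° lat.
west -18.4167, east -18.3333.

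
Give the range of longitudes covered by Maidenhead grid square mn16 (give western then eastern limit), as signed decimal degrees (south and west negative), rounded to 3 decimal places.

Field M=12, N=13: +12·20° lon, +13·10° lat → SW at lon 60°, lat 40°.
Square 1, 6: +1·2° lon, +6·1° lat → SW at lon 62°, lat 46°.
Cell spans 2° lon × 1° lat.
west 62.000, east 64.000.

62.000, 64.000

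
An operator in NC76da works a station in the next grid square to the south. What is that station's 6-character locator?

Latitude subsquare a = 0; −1 → -1, wraps to 23 = x, carry into square.
Latitude square 6; −1 → 5.
The longitude characters are unchanged.

NC75dx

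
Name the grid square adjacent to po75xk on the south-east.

PO85aj

Longitude subsquare x = 23; +1 → 24, wraps to 0 = a, carry into square.
Longitude square 7; +1 → 8.
Latitude subsquare k = 10; −1 → 9 = j.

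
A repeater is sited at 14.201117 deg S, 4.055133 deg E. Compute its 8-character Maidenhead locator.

Add 180° to longitude and 90° to latitude: 184.05513, 75.79888.
Field: lon ⌊184.05513/20⌋ = 9 → J; lat ⌊75.79888/10⌋ = 7 → H.
Square: lon ⌊4.05513/2⌋ = 2; lat ⌊5.79888/1⌋ = 5.
Subsquare: lon ⌊0.05513/0.0833333⌋ = 0 → a; lat ⌊0.79888/0.0416667⌋ = 19 → t.
Extended square: lon ⌊0.05513/0.00833333⌋ = 6; lat ⌊0.00722/0.00416667⌋ = 1.

JH25at61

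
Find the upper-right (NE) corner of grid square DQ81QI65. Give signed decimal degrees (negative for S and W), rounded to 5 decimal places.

71.35833, -102.60833

Field D=3, Q=16: +3·20° lon, +16·10° lat → SW at lon -120°, lat 70°.
Square 8, 1: +8·2° lon, +1·1° lat → SW at lon -104°, lat 71°.
Subsquare q=16, i=8: +16·0.0833333° lon, +8·0.0416667° lat → SW at lon -102.667°, lat 71.3333°.
Extended square 6, 5: +6·0.00833333° lon, +5·0.00416667° lat → SW at lon -102.617°, lat 71.3542°.
Cell spans 0.00833333° lon × 0.00416667° lat. NE corner is SW corner plus one full cell.
latitude 71.35833, longitude -102.60833.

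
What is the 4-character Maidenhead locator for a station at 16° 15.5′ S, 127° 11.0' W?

CH63

Offset from 180°W / 90°S: lon 52.82°, lat 73.74°.
Field (20°×10°, letters A–R): lon ⌊52.82/20⌋ = 2 → C; lat ⌊73.74/10⌋ = 7 → H.
Square (2°×1°, digits 0–9): lon ⌊12.82/2⌋ = 6; lat ⌊3.74/1⌋ = 3.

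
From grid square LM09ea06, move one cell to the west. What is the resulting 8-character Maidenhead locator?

LM09da96

Longitude extended square 0; −1 → -1, wraps to 9, carry into subsquare.
Longitude subsquare e = 4; −1 → 3 = d.
The latitude characters are unchanged.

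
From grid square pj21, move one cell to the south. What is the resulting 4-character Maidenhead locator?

PJ20

Latitude square 1; −1 → 0.
The longitude characters are unchanged.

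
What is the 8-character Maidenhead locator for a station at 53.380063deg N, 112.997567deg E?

OO63lj91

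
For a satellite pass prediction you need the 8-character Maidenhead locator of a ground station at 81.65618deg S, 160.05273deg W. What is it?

AA98xi32

Offset from 180°W / 90°S: lon 19.94727°, lat 8.34382°.
Field (20°×10°, letters A–R): lon ⌊19.94727/20⌋ = 0 → A; lat ⌊8.34382/10⌋ = 0 → A.
Square (2°×1°, digits 0–9): lon ⌊19.94727/2⌋ = 9; lat ⌊8.34382/1⌋ = 8.
Subsquare (5′×2.5′, letters a–x): lon ⌊1.94727/0.0833333⌋ = 23 → x; lat ⌊0.34382/0.0416667⌋ = 8 → i.
Extended square (30″×15″, digits 0–9): lon ⌊0.03060/0.00833333⌋ = 3; lat ⌊0.01049/0.00416667⌋ = 2.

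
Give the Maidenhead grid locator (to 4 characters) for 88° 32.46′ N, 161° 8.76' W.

Shift to the Maidenhead origin (180°W, 90°S): lon 18.85, lat 178.54.
Field: lon ⌊18.85/20⌋ = 0 → A; lat ⌊178.54/10⌋ = 17 → R.
Square: lon ⌊18.85/2⌋ = 9; lat ⌊8.54/1⌋ = 8.

AR98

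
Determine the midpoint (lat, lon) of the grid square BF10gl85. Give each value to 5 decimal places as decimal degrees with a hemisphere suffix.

39.51875° S, 157.42917° W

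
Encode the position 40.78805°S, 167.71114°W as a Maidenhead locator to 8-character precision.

AE69df40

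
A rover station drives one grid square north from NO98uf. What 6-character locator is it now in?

Latitude subsquare f = 5; +1 → 6 = g.
The longitude characters are unchanged.

NO98ug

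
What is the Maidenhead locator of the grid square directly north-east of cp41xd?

Longitude subsquare x = 23; +1 → 24, wraps to 0 = a, carry into square.
Longitude square 4; +1 → 5.
Latitude subsquare d = 3; +1 → 4 = e.

CP51ae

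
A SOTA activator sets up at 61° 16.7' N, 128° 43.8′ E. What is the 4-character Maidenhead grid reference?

Add 180° to longitude and 90° to latitude: 308.73, 151.28.
Field: lon ⌊308.73/20⌋ = 15 → P; lat ⌊151.28/10⌋ = 15 → P.
Square: lon ⌊8.73/2⌋ = 4; lat ⌊1.28/1⌋ = 1.

PP41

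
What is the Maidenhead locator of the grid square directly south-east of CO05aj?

CO05bi

Longitude subsquare a = 0; +1 → 1 = b.
Latitude subsquare j = 9; −1 → 8 = i.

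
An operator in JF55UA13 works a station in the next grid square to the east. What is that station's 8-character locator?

JF55ua23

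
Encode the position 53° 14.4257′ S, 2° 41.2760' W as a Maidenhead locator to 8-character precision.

Add 180° to longitude and 90° to latitude: 177.31207, 36.75957.
Field: 177.31207/20 → 8 → I, 36.75957/10 → 3 → D; chars ID.
Square: 17.31207/2 → 8, 6.75957/1 → 6; chars 86.
Subsquare: 1.31207/0.0833333 → 15 → p, 0.75957/0.0416667 → 18 → s; chars ps.
Extended square: 0.06207/0.00833333 → 7, 0.00957/0.00416667 → 2; chars 72.

ID86ps72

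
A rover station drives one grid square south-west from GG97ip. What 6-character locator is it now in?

GG97ho

Longitude subsquare i = 8; −1 → 7 = h.
Latitude subsquare p = 15; −1 → 14 = o.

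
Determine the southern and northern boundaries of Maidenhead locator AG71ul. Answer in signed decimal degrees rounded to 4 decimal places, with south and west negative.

-28.5417, -28.5000

Field A=0, G=6: +0·20° lon, +6·10° lat → SW at lon -180°, lat -30°.
Square 7, 1: +7·2° lon, +1·1° lat → SW at lon -166°, lat -29°.
Subsquare u=20, l=11: +20·0.0833333° lon, +11·0.0416667° lat → SW at lon -164.333°, lat -28.5417°.
Cell spans 0.0833333° lon × 0.0416667° lat.
south -28.5417, north -28.5000.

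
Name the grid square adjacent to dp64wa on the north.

DP64wb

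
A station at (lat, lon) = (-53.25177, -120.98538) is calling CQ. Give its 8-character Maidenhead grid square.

CD96mr19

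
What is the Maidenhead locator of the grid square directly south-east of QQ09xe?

Longitude subsquare x = 23; +1 → 24, wraps to 0 = a, carry into square.
Longitude square 0; +1 → 1.
Latitude subsquare e = 4; −1 → 3 = d.

QQ19ad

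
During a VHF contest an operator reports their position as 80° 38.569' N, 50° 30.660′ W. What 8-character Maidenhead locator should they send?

GR40rp84

Offset from 180°W / 90°S: lon 129.48900°, lat 170.64282°.
Field: 129.48900/20 → 6 → G, 170.64282/10 → 17 → R; chars GR.
Square: 9.48900/2 → 4, 0.64282/1 → 0; chars 40.
Subsquare: 1.48900/0.0833333 → 17 → r, 0.64282/0.0416667 → 15 → p; chars rp.
Extended square: 0.07233/0.00833333 → 8, 0.01782/0.00416667 → 4; chars 84.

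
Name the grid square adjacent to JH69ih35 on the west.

Longitude extended square 3; −1 → 2.
The latitude characters are unchanged.

JH69ih25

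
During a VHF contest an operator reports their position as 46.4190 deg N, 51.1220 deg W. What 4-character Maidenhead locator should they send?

Shift to the Maidenhead origin (180°W, 90°S): lon 128.88, lat 136.42.
Field: 128.88/20 → 6 → G, 136.42/10 → 13 → N; chars GN.
Square: 8.88/2 → 4, 6.42/1 → 6; chars 46.

GN46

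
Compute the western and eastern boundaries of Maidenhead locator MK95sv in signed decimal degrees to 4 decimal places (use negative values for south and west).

Field M=12, K=10: +12·20° lon, +10·10° lat → SW at lon 60°, lat 10°.
Square 9, 5: +9·2° lon, +5·1° lat → SW at lon 78°, lat 15°.
Subsquare s=18, v=21: +18·0.0833333° lon, +21·0.0416667° lat → SW at lon 79.5°, lat 15.875°.
Cell spans 0.0833333° lon × 0.0416667° lat.
west 79.5000, east 79.5833.

79.5000, 79.5833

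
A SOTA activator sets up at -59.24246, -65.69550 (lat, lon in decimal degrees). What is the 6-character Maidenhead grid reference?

Add 180° to longitude and 90° to latitude: 114.3045, 30.7575.
Field: lon ⌊114.3045/20⌋ = 5 → F; lat ⌊30.7575/10⌋ = 3 → D.
Square: lon ⌊14.3045/2⌋ = 7; lat ⌊0.7575/1⌋ = 0.
Subsquare: lon ⌊0.3045/0.0833333⌋ = 3 → d; lat ⌊0.7575/0.0416667⌋ = 18 → s.

FD70ds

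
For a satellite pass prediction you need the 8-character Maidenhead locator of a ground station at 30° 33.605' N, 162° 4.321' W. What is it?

AM80xn14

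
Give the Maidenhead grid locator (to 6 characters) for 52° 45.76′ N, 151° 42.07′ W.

BO42ds

Shift to the Maidenhead origin (180°W, 90°S): lon 28.2988, lat 142.7627.
Field: lon ⌊28.2988/20⌋ = 1 → B; lat ⌊142.7627/10⌋ = 14 → O.
Square: lon ⌊8.2988/2⌋ = 4; lat ⌊2.7627/1⌋ = 2.
Subsquare: lon ⌊0.2988/0.0833333⌋ = 3 → d; lat ⌊0.7627/0.0416667⌋ = 18 → s.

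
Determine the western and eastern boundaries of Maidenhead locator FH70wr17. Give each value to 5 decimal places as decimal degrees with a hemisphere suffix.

Field F=5, H=7: +5·20° lon, +7·10° lat → SW at lon -80°, lat -20°.
Square 7, 0: +7·2° lon, +0·1° lat → SW at lon -66°, lat -20°.
Subsquare w=22, r=17: +22·0.0833333° lon, +17·0.0416667° lat → SW at lon -64.1667°, lat -19.2917°.
Extended square 1, 7: +1·0.00833333° lon, +7·0.00416667° lat → SW at lon -64.1583°, lat -19.2625°.
Cell spans 0.00833333° lon × 0.00416667° lat.
west 64.15833° W, east 64.15000° W.

64.15833° W, 64.15000° W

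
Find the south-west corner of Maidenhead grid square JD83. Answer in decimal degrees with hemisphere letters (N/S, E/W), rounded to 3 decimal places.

Field J=9, D=3: +9·20° lon, +3·10° lat → SW at lon 0°, lat -60°.
Square 8, 3: +8·2° lon, +3·1° lat → SW at lon 16°, lat -57°.
latitude 57.000° S, longitude 16.000° E.

57.000° S, 16.000° E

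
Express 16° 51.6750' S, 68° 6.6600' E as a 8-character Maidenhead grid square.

MH43bd33

Offset from 180°W / 90°S: lon 248.11100°, lat 73.13875°.
Field: lon ⌊248.11100/20⌋ = 12 → M; lat ⌊73.13875/10⌋ = 7 → H.
Square: lon ⌊8.11100/2⌋ = 4; lat ⌊3.13875/1⌋ = 3.
Subsquare: lon ⌊0.11100/0.0833333⌋ = 1 → b; lat ⌊0.13875/0.0416667⌋ = 3 → d.
Extended square: lon ⌊0.02767/0.00833333⌋ = 3; lat ⌊0.01375/0.00416667⌋ = 3.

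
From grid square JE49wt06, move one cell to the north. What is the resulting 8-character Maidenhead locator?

JE49wt07

Latitude extended square 6; +1 → 7.
The longitude characters are unchanged.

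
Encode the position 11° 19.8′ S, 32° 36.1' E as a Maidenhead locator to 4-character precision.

Shift to the Maidenhead origin (180°W, 90°S): lon 212.60, lat 78.67.
Field (20°×10°, letters A–R): 212.60/20 → 10 → K, 78.67/10 → 7 → H; chars KH.
Square (2°×1°, digits 0–9): 12.60/2 → 6, 8.67/1 → 8; chars 68.

KH68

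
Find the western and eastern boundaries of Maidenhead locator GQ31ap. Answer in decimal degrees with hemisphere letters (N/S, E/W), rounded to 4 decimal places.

Field G=6, Q=16: +6·20° lon, +16·10° lat → SW at lon -60°, lat 70°.
Square 3, 1: +3·2° lon, +1·1° lat → SW at lon -54°, lat 71°.
Subsquare a=0, p=15: +0·0.0833333° lon, +15·0.0416667° lat → SW at lon -54°, lat 71.625°.
Cell spans 0.0833333° lon × 0.0416667° lat.
west 54.0000° W, east 53.9167° W.

54.0000° W, 53.9167° W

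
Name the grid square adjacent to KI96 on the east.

Longitude square 9; +1 → 10, wraps to 0, carry into field.
Longitude field K = 10; +1 → 11 = L.
The latitude characters are unchanged.

LI06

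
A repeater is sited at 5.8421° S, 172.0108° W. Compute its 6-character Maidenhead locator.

Offset from 180°W / 90°S: lon 7.9892°, lat 84.1579°.
Field: 7.9892/20 → 0 → A, 84.1579/10 → 8 → I; chars AI.
Square: 7.9892/2 → 3, 4.1579/1 → 4; chars 34.
Subsquare: 1.9892/0.0833333 → 23 → x, 0.1579/0.0416667 → 3 → d; chars xd.

AI34xd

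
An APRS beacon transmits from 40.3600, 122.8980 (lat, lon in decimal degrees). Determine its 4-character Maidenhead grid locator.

PN10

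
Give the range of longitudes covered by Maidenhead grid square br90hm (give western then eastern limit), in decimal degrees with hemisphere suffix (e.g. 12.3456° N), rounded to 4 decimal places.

141.4167° W, 141.3333° W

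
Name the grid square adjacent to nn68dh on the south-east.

NN68eg

Longitude subsquare d = 3; +1 → 4 = e.
Latitude subsquare h = 7; −1 → 6 = g.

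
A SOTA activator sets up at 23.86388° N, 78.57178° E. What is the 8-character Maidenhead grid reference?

Add 180° to longitude and 90° to latitude: 258.57178, 113.86388.
Field: lon ⌊258.57178/20⌋ = 12 → M; lat ⌊113.86388/10⌋ = 11 → L.
Square: lon ⌊18.57178/2⌋ = 9; lat ⌊3.86388/1⌋ = 3.
Subsquare: lon ⌊0.57178/0.0833333⌋ = 6 → g; lat ⌊0.86388/0.0416667⌋ = 20 → u.
Extended square: lon ⌊0.07178/0.00833333⌋ = 8; lat ⌊0.03055/0.00416667⌋ = 7.

ML93gu87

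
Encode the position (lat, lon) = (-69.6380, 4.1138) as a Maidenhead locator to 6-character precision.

Offset from 180°W / 90°S: lon 184.1138°, lat 20.3620°.
Field: lon ⌊184.1138/20⌋ = 9 → J; lat ⌊20.3620/10⌋ = 2 → C.
Square: lon ⌊4.1138/2⌋ = 2; lat ⌊0.3620/1⌋ = 0.
Subsquare: lon ⌊0.1138/0.0833333⌋ = 1 → b; lat ⌊0.3620/0.0416667⌋ = 8 → i.

JC20bi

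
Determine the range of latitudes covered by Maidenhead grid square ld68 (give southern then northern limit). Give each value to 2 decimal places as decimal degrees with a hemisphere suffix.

52.00° S, 51.00° S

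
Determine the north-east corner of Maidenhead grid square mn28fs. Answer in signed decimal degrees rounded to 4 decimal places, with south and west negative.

Field M=12, N=13: +12·20° lon, +13·10° lat → SW at lon 60°, lat 40°.
Square 2, 8: +2·2° lon, +8·1° lat → SW at lon 64°, lat 48°.
Subsquare f=5, s=18: +5·0.0833333° lon, +18·0.0416667° lat → SW at lon 64.4167°, lat 48.75°.
Cell spans 0.0833333° lon × 0.0416667° lat. NE corner is SW corner plus one full cell.
latitude 48.7917, longitude 64.5000.

48.7917, 64.5000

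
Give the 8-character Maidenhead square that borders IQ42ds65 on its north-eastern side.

IQ42ds76

Longitude extended square 6; +1 → 7.
Latitude extended square 5; +1 → 6.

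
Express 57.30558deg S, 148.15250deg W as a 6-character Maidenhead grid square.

Offset from 180°W / 90°S: lon 31.8475°, lat 32.6944°.
Field (20°×10°, letters A–R): lon ⌊31.8475/20⌋ = 1 → B; lat ⌊32.6944/10⌋ = 3 → D.
Square (2°×1°, digits 0–9): lon ⌊11.8475/2⌋ = 5; lat ⌊2.6944/1⌋ = 2.
Subsquare (5′×2.5′, letters a–x): lon ⌊1.8475/0.0833333⌋ = 22 → w; lat ⌊0.6944/0.0416667⌋ = 16 → q.

BD52wq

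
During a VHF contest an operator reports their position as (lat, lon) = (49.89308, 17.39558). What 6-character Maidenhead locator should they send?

Offset from 180°W / 90°S: lon 197.3956°, lat 139.8931°.
Field: 197.3956/20 → 9 → J, 139.8931/10 → 13 → N; chars JN.
Square: 17.3956/2 → 8, 9.8931/1 → 9; chars 89.
Subsquare: 1.3956/0.0833333 → 16 → q, 0.8931/0.0416667 → 21 → v; chars qv.

JN89qv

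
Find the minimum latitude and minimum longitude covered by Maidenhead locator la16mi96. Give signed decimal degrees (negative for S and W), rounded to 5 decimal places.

-83.64167, 43.07500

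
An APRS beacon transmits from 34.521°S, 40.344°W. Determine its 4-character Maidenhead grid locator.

Offset from 180°W / 90°S: lon 139.66°, lat 55.48°.
Field (20°×10°, letters A–R): 139.66/20 → 6 → G, 55.48/10 → 5 → F; chars GF.
Square (2°×1°, digits 0–9): 19.66/2 → 9, 5.48/1 → 5; chars 95.

GF95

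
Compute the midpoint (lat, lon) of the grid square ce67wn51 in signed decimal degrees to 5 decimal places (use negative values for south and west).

-42.45208, -126.12083

Field C=2, E=4: +2·20° lon, +4·10° lat → SW at lon -140°, lat -50°.
Square 6, 7: +6·2° lon, +7·1° lat → SW at lon -128°, lat -43°.
Subsquare w=22, n=13: +22·0.0833333° lon, +13·0.0416667° lat → SW at lon -126.167°, lat -42.4583°.
Extended square 5, 1: +5·0.00833333° lon, +1·0.00416667° lat → SW at lon -126.125°, lat -42.4542°.
Cell spans 0.00833333° lon × 0.00416667° lat. Centre is SW corner plus half of each.
latitude -42.45208, longitude -126.12083.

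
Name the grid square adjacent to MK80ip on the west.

Longitude subsquare i = 8; −1 → 7 = h.
The latitude characters are unchanged.

MK80hp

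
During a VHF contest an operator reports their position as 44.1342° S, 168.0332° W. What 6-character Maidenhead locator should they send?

AE55xu

Shift to the Maidenhead origin (180°W, 90°S): lon 11.9668, lat 45.8658.
Field: lon ⌊11.9668/20⌋ = 0 → A; lat ⌊45.8658/10⌋ = 4 → E.
Square: lon ⌊11.9668/2⌋ = 5; lat ⌊5.8658/1⌋ = 5.
Subsquare: lon ⌊1.9668/0.0833333⌋ = 23 → x; lat ⌊0.8658/0.0416667⌋ = 20 → u.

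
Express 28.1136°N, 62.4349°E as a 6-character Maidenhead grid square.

ML18fc

Offset from 180°W / 90°S: lon 242.4349°, lat 118.1136°.
Field: 242.4349/20 → 12 → M, 118.1136/10 → 11 → L; chars ML.
Square: 2.4349/2 → 1, 8.1136/1 → 8; chars 18.
Subsquare: 0.4349/0.0833333 → 5 → f, 0.1136/0.0416667 → 2 → c; chars fc.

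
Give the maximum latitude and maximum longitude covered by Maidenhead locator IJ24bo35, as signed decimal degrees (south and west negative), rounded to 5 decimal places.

4.60833, -15.88333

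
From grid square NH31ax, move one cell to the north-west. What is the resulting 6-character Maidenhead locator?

NH22xa

Longitude subsquare a = 0; −1 → -1, wraps to 23 = x, carry into square.
Longitude square 3; −1 → 2.
Latitude subsquare x = 23; +1 → 24, wraps to 0 = a, carry into square.
Latitude square 1; +1 → 2.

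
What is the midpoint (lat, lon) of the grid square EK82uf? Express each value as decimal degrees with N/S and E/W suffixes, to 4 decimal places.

Field E=4, K=10: +4·20° lon, +10·10° lat → SW at lon -100°, lat 10°.
Square 8, 2: +8·2° lon, +2·1° lat → SW at lon -84°, lat 12°.
Subsquare u=20, f=5: +20·0.0833333° lon, +5·0.0416667° lat → SW at lon -82.3333°, lat 12.2083°.
Cell spans 0.0833333° lon × 0.0416667° lat. Centre is SW corner plus half of each.
latitude 12.2292° N, longitude 82.2917° W.

12.2292° N, 82.2917° W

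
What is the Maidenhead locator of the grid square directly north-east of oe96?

Longitude square 9; +1 → 10, wraps to 0, carry into field.
Longitude field O = 14; +1 → 15 = P.
Latitude square 6; +1 → 7.

PE07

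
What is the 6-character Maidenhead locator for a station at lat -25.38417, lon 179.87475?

RG94wo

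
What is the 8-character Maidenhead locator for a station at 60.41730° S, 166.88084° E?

Add 180° to longitude and 90° to latitude: 346.88084, 29.58270.
Field: lon ⌊346.88084/20⌋ = 17 → R; lat ⌊29.58270/10⌋ = 2 → C.
Square: lon ⌊6.88084/2⌋ = 3; lat ⌊9.58270/1⌋ = 9.
Subsquare: lon ⌊0.88084/0.0833333⌋ = 10 → k; lat ⌊0.58270/0.0416667⌋ = 13 → n.
Extended square: lon ⌊0.04751/0.00833333⌋ = 5; lat ⌊0.04103/0.00416667⌋ = 9.

RC39kn59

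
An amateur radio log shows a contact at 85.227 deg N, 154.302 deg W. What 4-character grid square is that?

Shift to the Maidenhead origin (180°W, 90°S): lon 25.70, lat 175.23.
Field: 25.70/20 → 1 → B, 175.23/10 → 17 → R; chars BR.
Square: 5.70/2 → 2, 5.23/1 → 5; chars 25.

BR25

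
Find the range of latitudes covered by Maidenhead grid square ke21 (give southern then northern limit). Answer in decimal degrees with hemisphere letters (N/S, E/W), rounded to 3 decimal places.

Field K=10, E=4: +10·20° lon, +4·10° lat → SW at lon 20°, lat -50°.
Square 2, 1: +2·2° lon, +1·1° lat → SW at lon 24°, lat -49°.
Cell spans 2° lon × 1° lat.
south 49.000° S, north 48.000° S.

49.000° S, 48.000° S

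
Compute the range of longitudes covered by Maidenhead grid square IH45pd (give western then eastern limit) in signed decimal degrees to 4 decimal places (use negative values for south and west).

Field I=8, H=7: +8·20° lon, +7·10° lat → SW at lon -20°, lat -20°.
Square 4, 5: +4·2° lon, +5·1° lat → SW at lon -12°, lat -15°.
Subsquare p=15, d=3: +15·0.0833333° lon, +3·0.0416667° lat → SW at lon -10.75°, lat -14.875°.
Cell spans 0.0833333° lon × 0.0416667° lat.
west -10.7500, east -10.6667.

-10.7500, -10.6667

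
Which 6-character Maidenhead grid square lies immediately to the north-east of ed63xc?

ED73ad

Longitude subsquare x = 23; +1 → 24, wraps to 0 = a, carry into square.
Longitude square 6; +1 → 7.
Latitude subsquare c = 2; +1 → 3 = d.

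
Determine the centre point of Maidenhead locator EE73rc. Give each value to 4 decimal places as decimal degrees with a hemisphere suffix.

Field E=4, E=4: +4·20° lon, +4·10° lat → SW at lon -100°, lat -50°.
Square 7, 3: +7·2° lon, +3·1° lat → SW at lon -86°, lat -47°.
Subsquare r=17, c=2: +17·0.0833333° lon, +2·0.0416667° lat → SW at lon -84.5833°, lat -46.9167°.
Cell spans 0.0833333° lon × 0.0416667° lat. Centre is SW corner plus half of each.
latitude 46.8958° S, longitude 84.5417° W.

46.8958° S, 84.5417° W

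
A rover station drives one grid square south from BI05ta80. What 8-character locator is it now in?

BI04tx89

Latitude extended square 0; −1 → -1, wraps to 9, carry into subsquare.
Latitude subsquare a = 0; −1 → -1, wraps to 23 = x, carry into square.
Latitude square 5; −1 → 4.
The longitude characters are unchanged.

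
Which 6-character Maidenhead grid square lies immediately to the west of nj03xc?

Longitude subsquare x = 23; −1 → 22 = w.
The latitude characters are unchanged.

NJ03wc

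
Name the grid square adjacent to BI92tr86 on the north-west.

Longitude extended square 8; −1 → 7.
Latitude extended square 6; +1 → 7.

BI92tr77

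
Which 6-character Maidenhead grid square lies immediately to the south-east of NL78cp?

Longitude subsquare c = 2; +1 → 3 = d.
Latitude subsquare p = 15; −1 → 14 = o.

NL78do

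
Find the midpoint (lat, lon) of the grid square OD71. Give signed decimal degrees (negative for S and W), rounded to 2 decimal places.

-58.50, 115.00

Field O=14, D=3: +14·20° lon, +3·10° lat → SW at lon 100°, lat -60°.
Square 7, 1: +7·2° lon, +1·1° lat → SW at lon 114°, lat -59°.
Cell spans 2° lon × 1° lat. Centre is SW corner plus half of each.
latitude -58.50, longitude 115.00.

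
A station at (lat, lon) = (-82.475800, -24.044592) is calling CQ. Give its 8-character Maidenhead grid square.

HA77xm45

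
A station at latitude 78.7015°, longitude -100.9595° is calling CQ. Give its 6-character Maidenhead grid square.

DQ98mq

Offset from 180°W / 90°S: lon 79.0405°, lat 168.7015°.
Field: lon ⌊79.0405/20⌋ = 3 → D; lat ⌊168.7015/10⌋ = 16 → Q.
Square: lon ⌊19.0405/2⌋ = 9; lat ⌊8.7015/1⌋ = 8.
Subsquare: lon ⌊1.0405/0.0833333⌋ = 12 → m; lat ⌊0.7015/0.0416667⌋ = 16 → q.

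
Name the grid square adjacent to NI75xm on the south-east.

Longitude subsquare x = 23; +1 → 24, wraps to 0 = a, carry into square.
Longitude square 7; +1 → 8.
Latitude subsquare m = 12; −1 → 11 = l.

NI85al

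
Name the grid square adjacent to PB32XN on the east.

PB42an

Longitude subsquare x = 23; +1 → 24, wraps to 0 = a, carry into square.
Longitude square 3; +1 → 4.
The latitude characters are unchanged.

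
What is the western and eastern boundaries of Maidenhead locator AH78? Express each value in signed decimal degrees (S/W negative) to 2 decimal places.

Field A=0, H=7: +0·20° lon, +7·10° lat → SW at lon -180°, lat -20°.
Square 7, 8: +7·2° lon, +8·1° lat → SW at lon -166°, lat -12°.
Cell spans 2° lon × 1° lat.
west -166.00, east -164.00.

-166.00, -164.00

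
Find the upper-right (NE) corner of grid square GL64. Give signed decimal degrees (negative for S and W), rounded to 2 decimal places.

Field G=6, L=11: +6·20° lon, +11·10° lat → SW at lon -60°, lat 20°.
Square 6, 4: +6·2° lon, +4·1° lat → SW at lon -48°, lat 24°.
Cell spans 2° lon × 1° lat. NE corner is SW corner plus one full cell.
latitude 25.00, longitude -46.00.

25.00, -46.00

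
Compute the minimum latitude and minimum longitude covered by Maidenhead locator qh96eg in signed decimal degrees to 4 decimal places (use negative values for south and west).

Field Q=16, H=7: +16·20° lon, +7·10° lat → SW at lon 140°, lat -20°.
Square 9, 6: +9·2° lon, +6·1° lat → SW at lon 158°, lat -14°.
Subsquare e=4, g=6: +4·0.0833333° lon, +6·0.0416667° lat → SW at lon 158.333°, lat -13.75°.
latitude -13.7500, longitude 158.3333.

-13.7500, 158.3333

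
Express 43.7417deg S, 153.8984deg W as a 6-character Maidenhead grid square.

Add 180° to longitude and 90° to latitude: 26.1016, 46.2583.
Field: 26.1016/20 → 1 → B, 46.2583/10 → 4 → E; chars BE.
Square: 6.1016/2 → 3, 6.2583/1 → 6; chars 36.
Subsquare: 0.1016/0.0833333 → 1 → b, 0.2583/0.0416667 → 6 → g; chars bg.

BE36bg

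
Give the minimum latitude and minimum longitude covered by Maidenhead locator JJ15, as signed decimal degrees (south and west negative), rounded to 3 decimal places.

5.000, 2.000

Field J=9, J=9: +9·20° lon, +9·10° lat → SW at lon 0°, lat 0°.
Square 1, 5: +1·2° lon, +5·1° lat → SW at lon 2°, lat 5°.
latitude 5.000, longitude 2.000.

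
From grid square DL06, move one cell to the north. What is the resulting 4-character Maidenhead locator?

DL07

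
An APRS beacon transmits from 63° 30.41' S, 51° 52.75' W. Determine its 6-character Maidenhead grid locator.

GC46bl

Shift to the Maidenhead origin (180°W, 90°S): lon 128.1208, lat 26.4932.
Field: 128.1208/20 → 6 → G, 26.4932/10 → 2 → C; chars GC.
Square: 8.1208/2 → 4, 6.4932/1 → 6; chars 46.
Subsquare: 0.1208/0.0833333 → 1 → b, 0.4932/0.0416667 → 11 → l; chars bl.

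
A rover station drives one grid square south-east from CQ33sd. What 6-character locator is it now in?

CQ33tc

Longitude subsquare s = 18; +1 → 19 = t.
Latitude subsquare d = 3; −1 → 2 = c.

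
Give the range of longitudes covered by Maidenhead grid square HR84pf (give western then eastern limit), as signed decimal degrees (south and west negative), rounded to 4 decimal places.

-22.7500, -22.6667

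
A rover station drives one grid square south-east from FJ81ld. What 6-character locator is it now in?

FJ81mc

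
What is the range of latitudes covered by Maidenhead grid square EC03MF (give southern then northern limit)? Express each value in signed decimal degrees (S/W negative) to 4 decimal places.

Field E=4, C=2: +4·20° lon, +2·10° lat → SW at lon -100°, lat -70°.
Square 0, 3: +0·2° lon, +3·1° lat → SW at lon -100°, lat -67°.
Subsquare m=12, f=5: +12·0.0833333° lon, +5·0.0416667° lat → SW at lon -99°, lat -66.7917°.
Cell spans 0.0833333° lon × 0.0416667° lat.
south -66.7917, north -66.7500.

-66.7917, -66.7500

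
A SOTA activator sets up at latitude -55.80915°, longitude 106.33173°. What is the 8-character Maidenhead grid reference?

OD34de95

Shift to the Maidenhead origin (180°W, 90°S): lon 286.33173, lat 34.19085.
Field: 286.33173/20 → 14 → O, 34.19085/10 → 3 → D; chars OD.
Square: 6.33173/2 → 3, 4.19085/1 → 4; chars 34.
Subsquare: 0.33173/0.0833333 → 3 → d, 0.19085/0.0416667 → 4 → e; chars de.
Extended square: 0.08173/0.00833333 → 9, 0.02418/0.00416667 → 5; chars 95.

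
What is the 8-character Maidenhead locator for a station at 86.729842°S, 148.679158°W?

BA53pg84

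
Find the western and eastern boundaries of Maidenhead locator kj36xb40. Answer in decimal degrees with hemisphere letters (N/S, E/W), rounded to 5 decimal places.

27.95000° E, 27.95833° E

Field K=10, J=9: +10·20° lon, +9·10° lat → SW at lon 20°, lat 0°.
Square 3, 6: +3·2° lon, +6·1° lat → SW at lon 26°, lat 6°.
Subsquare x=23, b=1: +23·0.0833333° lon, +1·0.0416667° lat → SW at lon 27.9167°, lat 6.04167°.
Extended square 4, 0: +4·0.00833333° lon, +0·0.00416667° lat → SW at lon 27.95°, lat 6.04167°.
Cell spans 0.00833333° lon × 0.00416667° lat.
west 27.95000° E, east 27.95833° E.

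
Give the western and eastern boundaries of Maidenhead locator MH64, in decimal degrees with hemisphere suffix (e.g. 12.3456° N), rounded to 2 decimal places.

72.00° E, 74.00° E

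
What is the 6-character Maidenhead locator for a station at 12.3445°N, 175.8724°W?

AK22bi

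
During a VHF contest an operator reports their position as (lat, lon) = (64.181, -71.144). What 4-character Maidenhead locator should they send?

Add 180° to longitude and 90° to latitude: 108.86, 154.18.
Field: lon ⌊108.86/20⌋ = 5 → F; lat ⌊154.18/10⌋ = 15 → P.
Square: lon ⌊8.86/2⌋ = 4; lat ⌊4.18/1⌋ = 4.

FP44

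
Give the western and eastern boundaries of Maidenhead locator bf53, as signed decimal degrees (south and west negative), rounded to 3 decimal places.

Field B=1, F=5: +1·20° lon, +5·10° lat → SW at lon -160°, lat -40°.
Square 5, 3: +5·2° lon, +3·1° lat → SW at lon -150°, lat -37°.
Cell spans 2° lon × 1° lat.
west -150.000, east -148.000.

-150.000, -148.000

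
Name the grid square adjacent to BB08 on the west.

AB98

Longitude square 0; −1 → -1, wraps to 9, carry into field.
Longitude field B = 1; −1 → 0 = A.
The latitude characters are unchanged.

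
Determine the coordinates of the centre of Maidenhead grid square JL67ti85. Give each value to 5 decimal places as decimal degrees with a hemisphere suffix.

27.35625° N, 13.65417° E

Field J=9, L=11: +9·20° lon, +11·10° lat → SW at lon 0°, lat 20°.
Square 6, 7: +6·2° lon, +7·1° lat → SW at lon 12°, lat 27°.
Subsquare t=19, i=8: +19·0.0833333° lon, +8·0.0416667° lat → SW at lon 13.5833°, lat 27.3333°.
Extended square 8, 5: +8·0.00833333° lon, +5·0.00416667° lat → SW at lon 13.65°, lat 27.3542°.
Cell spans 0.00833333° lon × 0.00416667° lat. Centre is SW corner plus half of each.
latitude 27.35625° N, longitude 13.65417° E.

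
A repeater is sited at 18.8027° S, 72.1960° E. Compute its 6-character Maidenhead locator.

MH61ce

Shift to the Maidenhead origin (180°W, 90°S): lon 252.1960, lat 71.1973.
Field (20°×10°, letters A–R): 252.1960/20 → 12 → M, 71.1973/10 → 7 → H; chars MH.
Square (2°×1°, digits 0–9): 12.1960/2 → 6, 1.1973/1 → 1; chars 61.
Subsquare (5′×2.5′, letters a–x): 0.1960/0.0833333 → 2 → c, 0.1973/0.0416667 → 4 → e; chars ce.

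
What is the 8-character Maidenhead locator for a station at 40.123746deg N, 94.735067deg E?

NN70ic89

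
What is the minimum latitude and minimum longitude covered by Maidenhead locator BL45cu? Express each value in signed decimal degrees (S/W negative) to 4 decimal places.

Field B=1, L=11: +1·20° lon, +11·10° lat → SW at lon -160°, lat 20°.
Square 4, 5: +4·2° lon, +5·1° lat → SW at lon -152°, lat 25°.
Subsquare c=2, u=20: +2·0.0833333° lon, +20·0.0416667° lat → SW at lon -151.833°, lat 25.8333°.
latitude 25.8333, longitude -151.8333.

25.8333, -151.8333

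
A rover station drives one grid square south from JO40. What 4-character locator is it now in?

JN49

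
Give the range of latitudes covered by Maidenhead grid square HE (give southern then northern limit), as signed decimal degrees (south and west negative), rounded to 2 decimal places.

-50.00, -40.00

Field H=7, E=4: +7·20° lon, +4·10° lat → SW at lon -40°, lat -50°.
Cell spans 20° lon × 10° lat.
south -50.00, north -40.00.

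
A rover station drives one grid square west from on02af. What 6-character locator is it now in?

NN92xf

Longitude subsquare a = 0; −1 → -1, wraps to 23 = x, carry into square.
Longitude square 0; −1 → -1, wraps to 9, carry into field.
Longitude field O = 14; −1 → 13 = N.
The latitude characters are unchanged.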